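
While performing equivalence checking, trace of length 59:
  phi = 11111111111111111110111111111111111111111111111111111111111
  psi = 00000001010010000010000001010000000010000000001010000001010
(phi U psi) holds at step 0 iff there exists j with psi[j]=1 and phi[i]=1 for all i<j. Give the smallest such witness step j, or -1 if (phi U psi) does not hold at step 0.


(phi U psi) at 0: need smallest j with psi[j]=1 and phi[i]=1 for all i in [0,j).
Scan from step 0:
  step 0: phi=1, psi=0 -> continue
  step 1: phi=1, psi=0 -> continue
  step 2: phi=1, psi=0 -> continue
  step 3: phi=1, psi=0 -> continue
  step 7: psi=1 and phi held for [0,7) -> witness found
Witness step = 7

7


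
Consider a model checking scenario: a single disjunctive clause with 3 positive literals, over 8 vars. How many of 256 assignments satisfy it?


Step 1: Total=2^8=256
Step 2: Unsat when all 3 false: 2^5=32
Step 3: Sat=256-32=224

224


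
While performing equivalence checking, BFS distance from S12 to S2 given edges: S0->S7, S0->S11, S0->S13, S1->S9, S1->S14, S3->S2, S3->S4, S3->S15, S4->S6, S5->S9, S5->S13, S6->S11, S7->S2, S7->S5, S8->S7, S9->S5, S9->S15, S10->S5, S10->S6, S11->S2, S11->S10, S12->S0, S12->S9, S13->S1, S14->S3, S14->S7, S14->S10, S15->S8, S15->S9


BFS layer-by-layer from S12:
  dist 0: {S12}
  dist 1: {S0, S9}
  dist 2: {S5, S7, S11, S13, S15}
  dist 3: {S1, S2, S8, S10}
  -> S2 reached at distance 3
Shortest path length = 3

3


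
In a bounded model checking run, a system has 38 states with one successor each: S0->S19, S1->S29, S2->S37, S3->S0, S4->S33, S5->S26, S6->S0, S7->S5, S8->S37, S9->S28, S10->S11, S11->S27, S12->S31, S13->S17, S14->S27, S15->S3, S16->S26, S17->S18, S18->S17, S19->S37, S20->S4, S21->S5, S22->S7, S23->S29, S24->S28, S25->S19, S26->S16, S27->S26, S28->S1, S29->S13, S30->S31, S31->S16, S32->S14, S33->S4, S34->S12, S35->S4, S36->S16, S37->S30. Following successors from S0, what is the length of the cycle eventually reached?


Trace from S0 until a state repeats:
  S0 -> S19 -> S37 -> S30 -> S31 -> S16 -> S26 -> S16
S16 first seen at step 5, revisited at step 7.
Cycle length = 7 - 5 = 2

2


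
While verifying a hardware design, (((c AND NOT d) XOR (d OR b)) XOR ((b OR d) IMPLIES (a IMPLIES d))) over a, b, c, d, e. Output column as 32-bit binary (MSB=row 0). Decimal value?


Formula: (((c AND NOT d) XOR (d OR b)) XOR ((b OR d) IMPLIES (a IMPLIES d))) over a, b, c, d, e (32 rows)
Evaluate each row (bits = a,b,c,d,e, MSB first):
  row 0 [00000]: (((0 AND NOT 0) XOR (0 OR 0)) XOR ((0 OR 0) IMPLIES (0 IMPLIES 0))) -> 1
  row 1 [00001]: (((0 AND NOT 0) XOR (0 OR 0)) XOR ((0 OR 0) IMPLIES (0 IMPLIES 0))) -> 1
  row 2 [00010]: (((0 AND NOT 1) XOR (1 OR 0)) XOR ((0 OR 1) IMPLIES (0 IMPLIES 1))) -> 0
  row 3 [00011]: (((0 AND NOT 1) XOR (1 OR 0)) XOR ((0 OR 1) IMPLIES (0 IMPLIES 1))) -> 0
  row 4 [00100]: (((1 AND NOT 0) XOR (0 OR 0)) XOR ((0 OR 0) IMPLIES (0 IMPLIES 0))) -> 0
  row 5 [00101]: (((1 AND NOT 0) XOR (0 OR 0)) XOR ((0 OR 0) IMPLIES (0 IMPLIES 0))) -> 0
  row 6 [00110]: (((1 AND NOT 1) XOR (1 OR 0)) XOR ((0 OR 1) IMPLIES (0 IMPLIES 1))) -> 0
  row 7 [00111]: (((1 AND NOT 1) XOR (1 OR 0)) XOR ((0 OR 1) IMPLIES (0 IMPLIES 1))) -> 0
  row 8 [01000]: (((0 AND NOT 0) XOR (0 OR 1)) XOR ((1 OR 0) IMPLIES (0 IMPLIES 0))) -> 0
  row 9 [01001]: (((0 AND NOT 0) XOR (0 OR 1)) XOR ((1 OR 0) IMPLIES (0 IMPLIES 0))) -> 0
  row 10 [01010]: (((0 AND NOT 1) XOR (1 OR 1)) XOR ((1 OR 1) IMPLIES (0 IMPLIES 1))) -> 0
  row 11 [01011]: (((0 AND NOT 1) XOR (1 OR 1)) XOR ((1 OR 1) IMPLIES (0 IMPLIES 1))) -> 0
  row 12 [01100]: (((1 AND NOT 0) XOR (0 OR 1)) XOR ((1 OR 0) IMPLIES (0 IMPLIES 0))) -> 1
  row 13 [01101]: (((1 AND NOT 0) XOR (0 OR 1)) XOR ((1 OR 0) IMPLIES (0 IMPLIES 0))) -> 1
  row 14 [01110]: (((1 AND NOT 1) XOR (1 OR 1)) XOR ((1 OR 1) IMPLIES (0 IMPLIES 1))) -> 0
  row 15 [01111]: (((1 AND NOT 1) XOR (1 OR 1)) XOR ((1 OR 1) IMPLIES (0 IMPLIES 1))) -> 0
  row 16 [10000]: (((0 AND NOT 0) XOR (0 OR 0)) XOR ((0 OR 0) IMPLIES (1 IMPLIES 0))) -> 1
  row 17 [10001]: (((0 AND NOT 0) XOR (0 OR 0)) XOR ((0 OR 0) IMPLIES (1 IMPLIES 0))) -> 1
  row 18 [10010]: (((0 AND NOT 1) XOR (1 OR 0)) XOR ((0 OR 1) IMPLIES (1 IMPLIES 1))) -> 0
  row 19 [10011]: (((0 AND NOT 1) XOR (1 OR 0)) XOR ((0 OR 1) IMPLIES (1 IMPLIES 1))) -> 0
  row 20 [10100]: (((1 AND NOT 0) XOR (0 OR 0)) XOR ((0 OR 0) IMPLIES (1 IMPLIES 0))) -> 0
  row 21 [10101]: (((1 AND NOT 0) XOR (0 OR 0)) XOR ((0 OR 0) IMPLIES (1 IMPLIES 0))) -> 0
  row 22 [10110]: (((1 AND NOT 1) XOR (1 OR 0)) XOR ((0 OR 1) IMPLIES (1 IMPLIES 1))) -> 0
  row 23 [10111]: (((1 AND NOT 1) XOR (1 OR 0)) XOR ((0 OR 1) IMPLIES (1 IMPLIES 1))) -> 0
  row 24 [11000]: (((0 AND NOT 0) XOR (0 OR 1)) XOR ((1 OR 0) IMPLIES (1 IMPLIES 0))) -> 1
  row 25 [11001]: (((0 AND NOT 0) XOR (0 OR 1)) XOR ((1 OR 0) IMPLIES (1 IMPLIES 0))) -> 1
  row 26 [11010]: (((0 AND NOT 1) XOR (1 OR 1)) XOR ((1 OR 1) IMPLIES (1 IMPLIES 1))) -> 0
  row 27 [11011]: (((0 AND NOT 1) XOR (1 OR 1)) XOR ((1 OR 1) IMPLIES (1 IMPLIES 1))) -> 0
  row 28 [11100]: (((1 AND NOT 0) XOR (0 OR 1)) XOR ((1 OR 0) IMPLIES (1 IMPLIES 0))) -> 0
  row 29 [11101]: (((1 AND NOT 0) XOR (0 OR 1)) XOR ((1 OR 0) IMPLIES (1 IMPLIES 0))) -> 0
  row 30 [11110]: (((1 AND NOT 1) XOR (1 OR 1)) XOR ((1 OR 1) IMPLIES (1 IMPLIES 1))) -> 0
  row 31 [11111]: (((1 AND NOT 1) XOR (1 OR 1)) XOR ((1 OR 1) IMPLIES (1 IMPLIES 1))) -> 0
Full result column, 4 rows per line (a,b,c fixed per line; d,e runs 00..11 left to right):
  rows 0-3 [a,b,c=000]: 1100  = hex C
  rows 4-7 [a,b,c=001]: 0000  = hex 0
  rows 8-11 [a,b,c=010]: 0000  = hex 0
  rows 12-15 [a,b,c=011]: 1100  = hex C
  rows 16-19 [a,b,c=100]: 1100  = hex C
  rows 20-23 [a,b,c=101]: 0000  = hex 0
  rows 24-27 [a,b,c=110]: 1100  = hex C
  rows 28-31 [a,b,c=111]: 0000  = hex 0
Output column (row 0 .. row 31) = 11000000000011001100000011000000
Output column grouped in 4s = 1100 0000 0000 1100 1100 0000 1100 0000 = 0xC00CC0C0
Convert to decimal digit by digit (value = value*16 + digit):
  C -> 12
  12*16 + 0 = 192
  192*16 + 0 = 3072
  3072*16 + 12 (C) = 49164
  49164*16 + 12 (C) = 786636
  786636*16 + 0 = 12586176
  12586176*16 + 12 (C) = 201378828
  201378828*16 + 0 = 3222061248
Decimal = 3222061248

3222061248


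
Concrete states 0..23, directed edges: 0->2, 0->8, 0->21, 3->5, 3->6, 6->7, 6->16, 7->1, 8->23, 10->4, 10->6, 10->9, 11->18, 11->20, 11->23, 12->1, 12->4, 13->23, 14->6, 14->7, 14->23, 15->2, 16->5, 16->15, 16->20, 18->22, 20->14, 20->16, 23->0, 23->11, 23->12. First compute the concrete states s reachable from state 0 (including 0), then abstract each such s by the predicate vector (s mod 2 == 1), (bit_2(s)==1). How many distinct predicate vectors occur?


BFS from 0:
Concrete reachable: {0, 1, 2, 4, 5, 6, 7, 8, 11, 12, 14, 15, 16, 18, 20, 21, 22, 23}
Abstract via predicates (s mod 2 == 1), (bit_2(s)==1):
  (0,0) <- {0, 2, 8, 16, 18}
  (0,1) <- {4, 6, 12, 14, 20, 22}
  (1,0) <- {1, 11}
  (1,1) <- {5, 7, 15, 21, 23}
Distinct abstract states = 4

4


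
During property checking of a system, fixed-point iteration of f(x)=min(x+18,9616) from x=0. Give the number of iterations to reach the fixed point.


Step 1: x=0, cap=9616, increment=18
Step 2: x grows by 18 each step until capped at 9616; fixed point is x=9616
Step 3: iterations = ceil(9616/18) = 535

535


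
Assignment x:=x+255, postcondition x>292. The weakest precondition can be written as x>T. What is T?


Formula: wp(x:=E, P) = P[E/x] (substitute E for x in postcondition)
Step 1: Postcondition: x>292
Step 2: Substitute x+255 for x: x+255>292
Step 3: Solve for x: x > 292-255 = 37

37


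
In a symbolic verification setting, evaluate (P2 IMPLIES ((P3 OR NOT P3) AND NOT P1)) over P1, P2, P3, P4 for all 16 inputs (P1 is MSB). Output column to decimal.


Formula: (P2 IMPLIES ((P3 OR NOT P3) AND NOT P1)) over P1, P2, P3, P4 (16 rows)
Evaluate each row (bits = P1,P2,P3,P4, MSB first):
  row 0 [0000]: (0 IMPLIES ((0 OR NOT 0) AND NOT 0)) -> 1
  row 1 [0001]: (0 IMPLIES ((0 OR NOT 0) AND NOT 0)) -> 1
  row 2 [0010]: (0 IMPLIES ((1 OR NOT 1) AND NOT 0)) -> 1
  row 3 [0011]: (0 IMPLIES ((1 OR NOT 1) AND NOT 0)) -> 1
  row 4 [0100]: (1 IMPLIES ((0 OR NOT 0) AND NOT 0)) -> 1
  row 5 [0101]: (1 IMPLIES ((0 OR NOT 0) AND NOT 0)) -> 1
  row 6 [0110]: (1 IMPLIES ((1 OR NOT 1) AND NOT 0)) -> 1
  row 7 [0111]: (1 IMPLIES ((1 OR NOT 1) AND NOT 0)) -> 1
  row 8 [1000]: (0 IMPLIES ((0 OR NOT 0) AND NOT 1)) -> 1
  row 9 [1001]: (0 IMPLIES ((0 OR NOT 0) AND NOT 1)) -> 1
  row 10 [1010]: (0 IMPLIES ((1 OR NOT 1) AND NOT 1)) -> 1
  row 11 [1011]: (0 IMPLIES ((1 OR NOT 1) AND NOT 1)) -> 1
  row 12 [1100]: (1 IMPLIES ((0 OR NOT 0) AND NOT 1)) -> 0
  row 13 [1101]: (1 IMPLIES ((0 OR NOT 0) AND NOT 1)) -> 0
  row 14 [1110]: (1 IMPLIES ((1 OR NOT 1) AND NOT 1)) -> 0
  row 15 [1111]: (1 IMPLIES ((1 OR NOT 1) AND NOT 1)) -> 0
Full result column, 4 rows per line (P1,P2 fixed per line; P3,P4 runs 00..11 left to right):
  rows 0-3 [P1,P2=00]: 1111  = hex F
  rows 4-7 [P1,P2=01]: 1111  = hex F
  rows 8-11 [P1,P2=10]: 1111  = hex F
  rows 12-15 [P1,P2=11]: 0000  = hex 0
Output column (row 0 .. row 15) = 1111111111110000
Output column grouped in 4s = 1111 1111 1111 0000 = 0xFFF0
Convert to decimal digit by digit (value = value*16 + digit):
  F -> 15
  15*16 + 15 (F) = 255
  255*16 + 15 (F) = 4095
  4095*16 + 0 = 65520
Decimal = 65520

65520


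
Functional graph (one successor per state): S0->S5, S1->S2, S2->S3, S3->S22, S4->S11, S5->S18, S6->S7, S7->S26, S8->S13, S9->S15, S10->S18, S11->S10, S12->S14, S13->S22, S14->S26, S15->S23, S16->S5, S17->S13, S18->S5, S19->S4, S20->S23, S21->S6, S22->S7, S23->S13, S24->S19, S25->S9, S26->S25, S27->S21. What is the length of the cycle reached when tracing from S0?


Trace from S0 until a state repeats:
  S0 -> S5 -> S18 -> S5
S5 first seen at step 1, revisited at step 3.
Cycle length = 3 - 1 = 2

2


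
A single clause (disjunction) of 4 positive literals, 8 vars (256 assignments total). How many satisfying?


Step 1: Total=2^8=256
Step 2: Unsat when all 4 false: 2^4=16
Step 3: Sat=256-16=240

240


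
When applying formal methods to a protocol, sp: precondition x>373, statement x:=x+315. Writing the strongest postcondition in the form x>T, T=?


Formula: sp(P, x:=E) = exists old_x. (x = E[old_x/x]) AND P[old_x/x] (old_x is the value of x before the assignment; eliminate old_x by solving x = E[old_x/x] for old_x)
Step 1: Precondition P: x>373, i.e. old_x > 373
Step 2: Assignment gives x = old_x + 315, so old_x = x - 315
Step 3: Substitute into P: x - 315 > 373
Step 4: Simplify: x > 373+315 = 688

688


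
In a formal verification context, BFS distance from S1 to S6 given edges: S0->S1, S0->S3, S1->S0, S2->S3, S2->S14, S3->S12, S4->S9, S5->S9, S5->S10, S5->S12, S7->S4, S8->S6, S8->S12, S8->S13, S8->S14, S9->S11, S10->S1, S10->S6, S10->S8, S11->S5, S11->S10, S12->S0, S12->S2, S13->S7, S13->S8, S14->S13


BFS layer-by-layer from S1:
  dist 0: {S1}
  dist 1: {S0}
  dist 2: {S3}
  dist 3: {S12}
  dist 4: {S2}
  dist 5: {S14}
  dist 6: {S13}
  dist 7: {S7, S8}
  dist 8: {S4, S6}
  -> S6 reached at distance 8
Shortest path length = 8

8


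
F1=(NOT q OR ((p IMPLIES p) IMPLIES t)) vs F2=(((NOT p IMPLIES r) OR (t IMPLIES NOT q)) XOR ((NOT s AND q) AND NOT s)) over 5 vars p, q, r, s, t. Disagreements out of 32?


F1 = (NOT q OR ((p IMPLIES p) IMPLIES t))
F2 = (((NOT p IMPLIES r) OR (t IMPLIES NOT q)) XOR ((NOT s AND q) AND NOT s))
Evaluate both on each of 32 rows (bits = p,q,r,s,t):
  row 0 [00000]: F1=1 F2=1 -> 0
  row 1 [00001]: F1=1 F2=1 -> 0
  row 2 [00010]: F1=1 F2=1 -> 0
  row 3 [00011]: F1=1 F2=1 -> 0
  row 4 [00100]: F1=1 F2=1 -> 0
  row 5 [00101]: F1=1 F2=1 -> 0
  row 6 [00110]: F1=1 F2=1 -> 0
  row 7 [00111]: F1=1 F2=1 -> 0
  row 8 [01000]: F1=0 F2=0 -> 0
  row 9 [01001]: F1=1 F2=1 -> 0
  row 10 [01010]: F1=0 F2=1 (differ) -> 1
  row 11 [01011]: F1=1 F2=0 (differ) -> 1
  row 12 [01100]: F1=0 F2=0 -> 0
  row 13 [01101]: F1=1 F2=0 (differ) -> 1
  row 14 [01110]: F1=0 F2=1 (differ) -> 1
  row 15 [01111]: F1=1 F2=1 -> 0
  row 16 [10000]: F1=1 F2=1 -> 0
  row 17 [10001]: F1=1 F2=1 -> 0
  row 18 [10010]: F1=1 F2=1 -> 0
  row 19 [10011]: F1=1 F2=1 -> 0
  row 20 [10100]: F1=1 F2=1 -> 0
  row 21 [10101]: F1=1 F2=1 -> 0
  row 22 [10110]: F1=1 F2=1 -> 0
  row 23 [10111]: F1=1 F2=1 -> 0
  row 24 [11000]: F1=0 F2=0 -> 0
  row 25 [11001]: F1=1 F2=0 (differ) -> 1
  row 26 [11010]: F1=0 F2=1 (differ) -> 1
  row 27 [11011]: F1=1 F2=1 -> 0
  row 28 [11100]: F1=0 F2=0 -> 0
  row 29 [11101]: F1=1 F2=0 (differ) -> 1
  row 30 [11110]: F1=0 F2=1 (differ) -> 1
  row 31 [11111]: F1=1 F2=1 -> 0
Full result column, 8 rows per line (p,q fixed per line; r,s,t runs 000..111 left to right):
  rows 0-7 [p,q=00]: 00000000  (ones: 0)
  rows 8-15 [p,q=01]: 00110110  (ones: 4)
  rows 16-23 [p,q=10]: 00000000  (ones: 0)
  rows 24-31 [p,q=11]: 01100110  (ones: 4)
Disagreements = 0+4+0+4 = 8

8


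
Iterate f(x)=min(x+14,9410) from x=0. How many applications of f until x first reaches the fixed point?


Step 1: x=0, cap=9410, increment=14
Step 2: x grows by 14 each step until capped at 9410; fixed point is x=9410
Step 3: iterations = ceil(9410/14) = 673

673


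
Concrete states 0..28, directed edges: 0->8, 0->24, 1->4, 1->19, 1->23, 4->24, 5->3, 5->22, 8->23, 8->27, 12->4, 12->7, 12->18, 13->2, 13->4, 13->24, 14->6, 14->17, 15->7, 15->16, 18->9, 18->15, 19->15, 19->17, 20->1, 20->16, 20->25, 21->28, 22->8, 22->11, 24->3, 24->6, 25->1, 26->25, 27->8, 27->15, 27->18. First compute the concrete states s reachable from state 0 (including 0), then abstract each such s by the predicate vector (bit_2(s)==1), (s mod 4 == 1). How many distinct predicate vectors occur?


BFS from 0:
Concrete reachable: {0, 3, 6, 7, 8, 9, 15, 16, 18, 23, 24, 27}
Abstract via predicates (bit_2(s)==1), (s mod 4 == 1):
  (0,0) <- {0, 3, 8, 16, 18, 24, 27}
  (0,1) <- {9}
  (1,0) <- {6, 7, 15, 23}
Distinct abstract states = 3

3


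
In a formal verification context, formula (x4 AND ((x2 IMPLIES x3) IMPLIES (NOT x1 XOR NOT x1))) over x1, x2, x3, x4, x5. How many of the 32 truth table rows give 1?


Formula: (x4 AND ((x2 IMPLIES x3) IMPLIES (NOT x1 XOR NOT x1))) over 5 vars (32 rows)
Evaluate each row (x1, x2, x3, x4, x5 as bits, MSB first):
  row 0 [00000]: (0 AND ((0 IMPLIES 0) IMPLIES (NOT 0 XOR NOT 0))) -> 0
  row 1 [00001]: (0 AND ((0 IMPLIES 0) IMPLIES (NOT 0 XOR NOT 0))) -> 0
  row 2 [00010]: (1 AND ((0 IMPLIES 0) IMPLIES (NOT 0 XOR NOT 0))) -> 0
  row 3 [00011]: (1 AND ((0 IMPLIES 0) IMPLIES (NOT 0 XOR NOT 0))) -> 0
  row 4 [00100]: (0 AND ((0 IMPLIES 1) IMPLIES (NOT 0 XOR NOT 0))) -> 0
  row 5 [00101]: (0 AND ((0 IMPLIES 1) IMPLIES (NOT 0 XOR NOT 0))) -> 0
  row 6 [00110]: (1 AND ((0 IMPLIES 1) IMPLIES (NOT 0 XOR NOT 0))) -> 0
  row 7 [00111]: (1 AND ((0 IMPLIES 1) IMPLIES (NOT 0 XOR NOT 0))) -> 0
  row 8 [01000]: (0 AND ((1 IMPLIES 0) IMPLIES (NOT 0 XOR NOT 0))) -> 0
  row 9 [01001]: (0 AND ((1 IMPLIES 0) IMPLIES (NOT 0 XOR NOT 0))) -> 0
  row 10 [01010]: (1 AND ((1 IMPLIES 0) IMPLIES (NOT 0 XOR NOT 0))) -> 1
  row 11 [01011]: (1 AND ((1 IMPLIES 0) IMPLIES (NOT 0 XOR NOT 0))) -> 1
  row 12 [01100]: (0 AND ((1 IMPLIES 1) IMPLIES (NOT 0 XOR NOT 0))) -> 0
  row 13 [01101]: (0 AND ((1 IMPLIES 1) IMPLIES (NOT 0 XOR NOT 0))) -> 0
  row 14 [01110]: (1 AND ((1 IMPLIES 1) IMPLIES (NOT 0 XOR NOT 0))) -> 0
  row 15 [01111]: (1 AND ((1 IMPLIES 1) IMPLIES (NOT 0 XOR NOT 0))) -> 0
  row 16 [10000]: (0 AND ((0 IMPLIES 0) IMPLIES (NOT 1 XOR NOT 1))) -> 0
  row 17 [10001]: (0 AND ((0 IMPLIES 0) IMPLIES (NOT 1 XOR NOT 1))) -> 0
  row 18 [10010]: (1 AND ((0 IMPLIES 0) IMPLIES (NOT 1 XOR NOT 1))) -> 0
  row 19 [10011]: (1 AND ((0 IMPLIES 0) IMPLIES (NOT 1 XOR NOT 1))) -> 0
  row 20 [10100]: (0 AND ((0 IMPLIES 1) IMPLIES (NOT 1 XOR NOT 1))) -> 0
  row 21 [10101]: (0 AND ((0 IMPLIES 1) IMPLIES (NOT 1 XOR NOT 1))) -> 0
  row 22 [10110]: (1 AND ((0 IMPLIES 1) IMPLIES (NOT 1 XOR NOT 1))) -> 0
  row 23 [10111]: (1 AND ((0 IMPLIES 1) IMPLIES (NOT 1 XOR NOT 1))) -> 0
  row 24 [11000]: (0 AND ((1 IMPLIES 0) IMPLIES (NOT 1 XOR NOT 1))) -> 0
  row 25 [11001]: (0 AND ((1 IMPLIES 0) IMPLIES (NOT 1 XOR NOT 1))) -> 0
  row 26 [11010]: (1 AND ((1 IMPLIES 0) IMPLIES (NOT 1 XOR NOT 1))) -> 1
  row 27 [11011]: (1 AND ((1 IMPLIES 0) IMPLIES (NOT 1 XOR NOT 1))) -> 1
  row 28 [11100]: (0 AND ((1 IMPLIES 1) IMPLIES (NOT 1 XOR NOT 1))) -> 0
  row 29 [11101]: (0 AND ((1 IMPLIES 1) IMPLIES (NOT 1 XOR NOT 1))) -> 0
  row 30 [11110]: (1 AND ((1 IMPLIES 1) IMPLIES (NOT 1 XOR NOT 1))) -> 0
  row 31 [11111]: (1 AND ((1 IMPLIES 1) IMPLIES (NOT 1 XOR NOT 1))) -> 0
Full result column, 8 rows per line (x1,x2 fixed per line; x3,x4,x5 runs 000..111 left to right):
  rows 0-7 [x1,x2=00]: 00000000  (ones: 0)
  rows 8-15 [x1,x2=01]: 00110000  (ones: 2)
  rows 16-23 [x1,x2=10]: 00000000  (ones: 0)
  rows 24-31 [x1,x2=11]: 00110000  (ones: 2)
Count of 1-rows = 0+2+0+2 = 4

4


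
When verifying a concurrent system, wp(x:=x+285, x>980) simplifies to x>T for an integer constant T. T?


Formula: wp(x:=E, P) = P[E/x] (substitute E for x in postcondition)
Step 1: Postcondition: x>980
Step 2: Substitute x+285 for x: x+285>980
Step 3: Solve for x: x > 980-285 = 695

695


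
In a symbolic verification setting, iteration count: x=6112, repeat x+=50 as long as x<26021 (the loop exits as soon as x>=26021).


Step 1: x goes from 6112 toward 26021 by 50; the body runs while x<26021, so iterations = ceil((bound-start)/step)
Step 2: Distance=19909
Step 3: ceil(19909/50)=399

399


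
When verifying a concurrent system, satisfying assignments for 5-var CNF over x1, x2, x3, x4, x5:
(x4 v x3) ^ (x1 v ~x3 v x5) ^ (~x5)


CNF with 3 clauses over 5 vars (32 assignments).
An assignment satisfies CNF iff every clause has >=1 true literal.
Check each row (bits = x1,x2,x3,x4,x5; clause T/F shown):
  row 0 [00000]: clauses=FTT -> 0
  row 1 [00001]: clauses=FTF -> 0
  row 2 [00010]: clauses=TTT -> 1
  row 3 [00011]: clauses=TTF -> 0
  row 4 [00100]: clauses=TFT -> 0
  row 5 [00101]: clauses=TTF -> 0
  row 6 [00110]: clauses=TFT -> 0
  row 7 [00111]: clauses=TTF -> 0
  row 8 [01000]: clauses=FTT -> 0
  row 9 [01001]: clauses=FTF -> 0
  row 10 [01010]: clauses=TTT -> 1
  row 11 [01011]: clauses=TTF -> 0
  row 12 [01100]: clauses=TFT -> 0
  row 13 [01101]: clauses=TTF -> 0
  row 14 [01110]: clauses=TFT -> 0
  row 15 [01111]: clauses=TTF -> 0
  row 16 [10000]: clauses=FTT -> 0
  row 17 [10001]: clauses=FTF -> 0
  row 18 [10010]: clauses=TTT -> 1
  row 19 [10011]: clauses=TTF -> 0
  row 20 [10100]: clauses=TTT -> 1
  row 21 [10101]: clauses=TTF -> 0
  row 22 [10110]: clauses=TTT -> 1
  row 23 [10111]: clauses=TTF -> 0
  row 24 [11000]: clauses=FTT -> 0
  row 25 [11001]: clauses=FTF -> 0
  row 26 [11010]: clauses=TTT -> 1
  row 27 [11011]: clauses=TTF -> 0
  row 28 [11100]: clauses=TTT -> 1
  row 29 [11101]: clauses=TTF -> 0
  row 30 [11110]: clauses=TTT -> 1
  row 31 [11111]: clauses=TTF -> 0
Full result column, 8 rows per line (x1,x2 fixed per line; x3,x4,x5 runs 000..111 left to right):
  rows 0-7 [x1,x2=00]: 00100000  (ones: 1)
  rows 8-15 [x1,x2=01]: 00100000  (ones: 1)
  rows 16-23 [x1,x2=10]: 00101010  (ones: 3)
  rows 24-31 [x1,x2=11]: 00101010  (ones: 3)
Satisfying assignments = 1+1+3+3 = 8

8


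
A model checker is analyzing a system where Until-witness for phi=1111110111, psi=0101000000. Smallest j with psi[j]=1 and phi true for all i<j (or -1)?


(phi U psi) at 0: need smallest j with psi[j]=1 and phi[i]=1 for all i in [0,j).
Scan from step 0:
  step 0: phi=1, psi=0 -> continue
  step 1: psi=1 and phi held for [0,1) -> witness found
Witness step = 1

1


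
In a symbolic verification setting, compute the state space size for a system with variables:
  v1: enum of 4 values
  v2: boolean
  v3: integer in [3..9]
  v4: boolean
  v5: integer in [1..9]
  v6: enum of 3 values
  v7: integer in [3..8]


State space = product of domain sizes of all variables.
Domain sizes:
  v1 (enum of 4 values): 4
  v2 (boolean): 2
  v3 (integer in [3..9]): 7
  v4 (boolean): 2
  v5 (integer in [1..9]): 9
  v6 (enum of 3 values): 3
  v7 (integer in [3..8]): 6
Product = 4 * 2 * 7 * 2 * 9 * 3 * 6 = 18144

18144


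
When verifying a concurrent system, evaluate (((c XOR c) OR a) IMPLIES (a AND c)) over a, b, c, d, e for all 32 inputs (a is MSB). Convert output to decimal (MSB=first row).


Formula: (((c XOR c) OR a) IMPLIES (a AND c)) over a, b, c, d, e (32 rows)
Evaluate each row (bits = a,b,c,d,e, MSB first):
  row 0 [00000]: (((0 XOR 0) OR 0) IMPLIES (0 AND 0)) -> 1
  row 1 [00001]: (((0 XOR 0) OR 0) IMPLIES (0 AND 0)) -> 1
  row 2 [00010]: (((0 XOR 0) OR 0) IMPLIES (0 AND 0)) -> 1
  row 3 [00011]: (((0 XOR 0) OR 0) IMPLIES (0 AND 0)) -> 1
  row 4 [00100]: (((1 XOR 1) OR 0) IMPLIES (0 AND 1)) -> 1
  row 5 [00101]: (((1 XOR 1) OR 0) IMPLIES (0 AND 1)) -> 1
  row 6 [00110]: (((1 XOR 1) OR 0) IMPLIES (0 AND 1)) -> 1
  row 7 [00111]: (((1 XOR 1) OR 0) IMPLIES (0 AND 1)) -> 1
  row 8 [01000]: (((0 XOR 0) OR 0) IMPLIES (0 AND 0)) -> 1
  row 9 [01001]: (((0 XOR 0) OR 0) IMPLIES (0 AND 0)) -> 1
  row 10 [01010]: (((0 XOR 0) OR 0) IMPLIES (0 AND 0)) -> 1
  row 11 [01011]: (((0 XOR 0) OR 0) IMPLIES (0 AND 0)) -> 1
  row 12 [01100]: (((1 XOR 1) OR 0) IMPLIES (0 AND 1)) -> 1
  row 13 [01101]: (((1 XOR 1) OR 0) IMPLIES (0 AND 1)) -> 1
  row 14 [01110]: (((1 XOR 1) OR 0) IMPLIES (0 AND 1)) -> 1
  row 15 [01111]: (((1 XOR 1) OR 0) IMPLIES (0 AND 1)) -> 1
  row 16 [10000]: (((0 XOR 0) OR 1) IMPLIES (1 AND 0)) -> 0
  row 17 [10001]: (((0 XOR 0) OR 1) IMPLIES (1 AND 0)) -> 0
  row 18 [10010]: (((0 XOR 0) OR 1) IMPLIES (1 AND 0)) -> 0
  row 19 [10011]: (((0 XOR 0) OR 1) IMPLIES (1 AND 0)) -> 0
  row 20 [10100]: (((1 XOR 1) OR 1) IMPLIES (1 AND 1)) -> 1
  row 21 [10101]: (((1 XOR 1) OR 1) IMPLIES (1 AND 1)) -> 1
  row 22 [10110]: (((1 XOR 1) OR 1) IMPLIES (1 AND 1)) -> 1
  row 23 [10111]: (((1 XOR 1) OR 1) IMPLIES (1 AND 1)) -> 1
  row 24 [11000]: (((0 XOR 0) OR 1) IMPLIES (1 AND 0)) -> 0
  row 25 [11001]: (((0 XOR 0) OR 1) IMPLIES (1 AND 0)) -> 0
  row 26 [11010]: (((0 XOR 0) OR 1) IMPLIES (1 AND 0)) -> 0
  row 27 [11011]: (((0 XOR 0) OR 1) IMPLIES (1 AND 0)) -> 0
  row 28 [11100]: (((1 XOR 1) OR 1) IMPLIES (1 AND 1)) -> 1
  row 29 [11101]: (((1 XOR 1) OR 1) IMPLIES (1 AND 1)) -> 1
  row 30 [11110]: (((1 XOR 1) OR 1) IMPLIES (1 AND 1)) -> 1
  row 31 [11111]: (((1 XOR 1) OR 1) IMPLIES (1 AND 1)) -> 1
Full result column, 4 rows per line (a,b,c fixed per line; d,e runs 00..11 left to right):
  rows 0-3 [a,b,c=000]: 1111  = hex F
  rows 4-7 [a,b,c=001]: 1111  = hex F
  rows 8-11 [a,b,c=010]: 1111  = hex F
  rows 12-15 [a,b,c=011]: 1111  = hex F
  rows 16-19 [a,b,c=100]: 0000  = hex 0
  rows 20-23 [a,b,c=101]: 1111  = hex F
  rows 24-27 [a,b,c=110]: 0000  = hex 0
  rows 28-31 [a,b,c=111]: 1111  = hex F
Output column (row 0 .. row 31) = 11111111111111110000111100001111
Output column grouped in 4s = 1111 1111 1111 1111 0000 1111 0000 1111 = 0xFFFF0F0F
Convert to decimal digit by digit (value = value*16 + digit):
  F -> 15
  15*16 + 15 (F) = 255
  255*16 + 15 (F) = 4095
  4095*16 + 15 (F) = 65535
  65535*16 + 0 = 1048560
  1048560*16 + 15 (F) = 16776975
  16776975*16 + 0 = 268431600
  268431600*16 + 15 (F) = 4294905615
Decimal = 4294905615

4294905615


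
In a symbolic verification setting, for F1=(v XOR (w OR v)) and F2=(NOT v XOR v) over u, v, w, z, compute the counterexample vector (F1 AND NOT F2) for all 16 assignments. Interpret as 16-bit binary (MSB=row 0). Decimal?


F1 = (v XOR (w OR v))
F2 = (NOT v XOR v)
Counterexample to F1=>F2 is where F1=1 and F2=0.
Evaluate each row (bits = u,v,w,z, MSB first):
  row 0 [0000]: F1=0 F2=1 -> F1&~F2 -> 0
  row 1 [0001]: F1=0 F2=1 -> F1&~F2 -> 0
  row 2 [0010]: F1=1 F2=1 -> F1&~F2 -> 0
  row 3 [0011]: F1=1 F2=1 -> F1&~F2 -> 0
  row 4 [0100]: F1=0 F2=1 -> F1&~F2 -> 0
  row 5 [0101]: F1=0 F2=1 -> F1&~F2 -> 0
  row 6 [0110]: F1=0 F2=1 -> F1&~F2 -> 0
  row 7 [0111]: F1=0 F2=1 -> F1&~F2 -> 0
  row 8 [1000]: F1=0 F2=1 -> F1&~F2 -> 0
  row 9 [1001]: F1=0 F2=1 -> F1&~F2 -> 0
  row 10 [1010]: F1=1 F2=1 -> F1&~F2 -> 0
  row 11 [1011]: F1=1 F2=1 -> F1&~F2 -> 0
  row 12 [1100]: F1=0 F2=1 -> F1&~F2 -> 0
  row 13 [1101]: F1=0 F2=1 -> F1&~F2 -> 0
  row 14 [1110]: F1=0 F2=1 -> F1&~F2 -> 0
  row 15 [1111]: F1=0 F2=1 -> F1&~F2 -> 0
Full result column, 4 rows per line (u,v fixed per line; w,z runs 00..11 left to right):
  rows 0-3 [u,v=00]: 0000  = hex 0
  rows 4-7 [u,v=01]: 0000  = hex 0
  rows 8-11 [u,v=10]: 0000  = hex 0
  rows 12-15 [u,v=11]: 0000  = hex 0
Counterexample vector (row 0 .. row 15) = 0000000000000000
Output column grouped in 4s = 0000 0000 0000 0000 = 0x0000
Convert to decimal digit by digit (value = value*16 + digit):
  0 -> 0
  0*16 + 0 = 0
  0*16 + 0 = 0
  0*16 + 0 = 0
Decimal = 0

0


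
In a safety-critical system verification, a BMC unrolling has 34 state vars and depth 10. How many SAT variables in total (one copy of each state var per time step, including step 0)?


BMC unrolls to depth k, creating one copy of each state var for steps 0..k.
Step count = 10 + 1 = 11 (steps 0 through 10)
Vars per step = 34
Total = 34 * 11 = 374

374


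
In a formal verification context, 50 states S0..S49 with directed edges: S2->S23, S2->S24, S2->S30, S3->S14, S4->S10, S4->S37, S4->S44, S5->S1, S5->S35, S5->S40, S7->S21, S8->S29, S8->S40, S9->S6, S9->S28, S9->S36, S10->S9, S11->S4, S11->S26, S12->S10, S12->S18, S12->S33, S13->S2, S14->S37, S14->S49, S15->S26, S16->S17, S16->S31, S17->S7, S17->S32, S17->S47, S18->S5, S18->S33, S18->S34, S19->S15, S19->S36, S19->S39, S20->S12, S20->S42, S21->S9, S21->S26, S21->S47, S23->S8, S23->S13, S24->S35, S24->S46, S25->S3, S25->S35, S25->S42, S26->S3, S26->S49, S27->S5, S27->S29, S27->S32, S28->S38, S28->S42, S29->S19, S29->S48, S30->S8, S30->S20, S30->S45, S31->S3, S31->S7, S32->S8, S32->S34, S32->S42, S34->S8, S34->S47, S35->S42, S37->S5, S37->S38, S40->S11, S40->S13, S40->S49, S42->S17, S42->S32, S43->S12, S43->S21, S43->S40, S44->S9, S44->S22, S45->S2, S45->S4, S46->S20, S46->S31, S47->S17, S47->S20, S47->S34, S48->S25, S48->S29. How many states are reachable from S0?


BFS from S0:
  layer 0: {S0}
Reachable set: {S0}
Count = 1

1


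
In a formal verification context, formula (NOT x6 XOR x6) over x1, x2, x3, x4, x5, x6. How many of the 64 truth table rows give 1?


Formula: (NOT x6 XOR x6) over 6 vars (64 rows)
Evaluate each row (x1, x2, x3, x4, x5, x6 as bits, MSB first):
  row 0 [000000]: (NOT 0 XOR 0) -> 1
  row 1 [000001]: (NOT 1 XOR 1) -> 1
  row 2 [000010]: (NOT 0 XOR 0) -> 1
  row 3 [000011]: (NOT 1 XOR 1) -> 1
  row 4 [000100]: (NOT 0 XOR 0) -> 1
  (every remaining row is evaluated the same way; all 64 results are listed next)
Full result column, 8 rows per line (x1,x2,x3 fixed per line; x4,x5,x6 runs 000..111 left to right):
  rows 0-7 [x1,x2,x3=000]: 11111111  (ones: 8)
  rows 8-15 [x1,x2,x3=001]: 11111111  (ones: 8)
  rows 16-23 [x1,x2,x3=010]: 11111111  (ones: 8)
  rows 24-31 [x1,x2,x3=011]: 11111111  (ones: 8)
  rows 32-39 [x1,x2,x3=100]: 11111111  (ones: 8)
  rows 40-47 [x1,x2,x3=101]: 11111111  (ones: 8)
  rows 48-55 [x1,x2,x3=110]: 11111111  (ones: 8)
  rows 56-63 [x1,x2,x3=111]: 11111111  (ones: 8)
Count of 1-rows = 8+8+8+8+8+8+8+8 = 64

64


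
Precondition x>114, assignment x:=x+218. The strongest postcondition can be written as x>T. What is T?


Formula: sp(P, x:=E) = exists old_x. (x = E[old_x/x]) AND P[old_x/x] (old_x is the value of x before the assignment; eliminate old_x by solving x = E[old_x/x] for old_x)
Step 1: Precondition P: x>114, i.e. old_x > 114
Step 2: Assignment gives x = old_x + 218, so old_x = x - 218
Step 3: Substitute into P: x - 218 > 114
Step 4: Simplify: x > 114+218 = 332

332


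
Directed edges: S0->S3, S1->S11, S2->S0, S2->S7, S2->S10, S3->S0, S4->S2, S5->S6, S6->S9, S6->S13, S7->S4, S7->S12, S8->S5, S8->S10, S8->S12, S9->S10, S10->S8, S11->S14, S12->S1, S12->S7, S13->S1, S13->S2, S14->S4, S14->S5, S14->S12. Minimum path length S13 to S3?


BFS layer-by-layer from S13:
  dist 0: {S13}
  dist 1: {S1, S2}
  dist 2: {S0, S7, S10, S11}
  dist 3: {S3, S4, S8, S12, S14}
  -> S3 reached at distance 3
Shortest path length = 3

3


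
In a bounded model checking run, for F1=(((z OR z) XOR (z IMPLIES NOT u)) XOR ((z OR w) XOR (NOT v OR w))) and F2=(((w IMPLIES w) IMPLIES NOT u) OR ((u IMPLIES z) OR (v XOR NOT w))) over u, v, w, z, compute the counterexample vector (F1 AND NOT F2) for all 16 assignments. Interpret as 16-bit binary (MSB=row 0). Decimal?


F1 = (((z OR z) XOR (z IMPLIES NOT u)) XOR ((z OR w) XOR (NOT v OR w)))
F2 = (((w IMPLIES w) IMPLIES NOT u) OR ((u IMPLIES z) OR (v XOR NOT w)))
Counterexample to F1=>F2 is where F1=1 and F2=0.
Evaluate each row (bits = u,v,w,z, MSB first):
  row 0 [0000]: F1=0 F2=1 -> F1&~F2 -> 0
  row 1 [0001]: F1=0 F2=1 -> F1&~F2 -> 0
  row 2 [0010]: F1=1 F2=1 -> F1&~F2 -> 0
  row 3 [0011]: F1=0 F2=1 -> F1&~F2 -> 0
  row 4 [0100]: F1=1 F2=1 -> F1&~F2 -> 0
  row 5 [0101]: F1=1 F2=1 -> F1&~F2 -> 0
  row 6 [0110]: F1=1 F2=1 -> F1&~F2 -> 0
  row 7 [0111]: F1=0 F2=1 -> F1&~F2 -> 0
  row 8 [1000]: F1=0 F2=1 -> F1&~F2 -> 0
  row 9 [1001]: F1=1 F2=1 -> F1&~F2 -> 0
  row 10 [1010]: F1=1 F2=0 -> F1&~F2 -> 1
  row 11 [1011]: F1=1 F2=1 -> F1&~F2 -> 0
  row 12 [1100]: F1=1 F2=0 -> F1&~F2 -> 1
  row 13 [1101]: F1=0 F2=1 -> F1&~F2 -> 0
  row 14 [1110]: F1=1 F2=1 -> F1&~F2 -> 0
  row 15 [1111]: F1=1 F2=1 -> F1&~F2 -> 0
Full result column, 4 rows per line (u,v fixed per line; w,z runs 00..11 left to right):
  rows 0-3 [u,v=00]: 0000  = hex 0
  rows 4-7 [u,v=01]: 0000  = hex 0
  rows 8-11 [u,v=10]: 0010  = hex 2
  rows 12-15 [u,v=11]: 1000  = hex 8
Counterexample vector (row 0 .. row 15) = 0000000000101000
Output column grouped in 4s = 0000 0000 0010 1000 = 0x0028
Convert to decimal digit by digit (value = value*16 + digit):
  0 -> 0
  0*16 + 0 = 0
  0*16 + 2 = 2
  2*16 + 8 = 40
Decimal = 40

40


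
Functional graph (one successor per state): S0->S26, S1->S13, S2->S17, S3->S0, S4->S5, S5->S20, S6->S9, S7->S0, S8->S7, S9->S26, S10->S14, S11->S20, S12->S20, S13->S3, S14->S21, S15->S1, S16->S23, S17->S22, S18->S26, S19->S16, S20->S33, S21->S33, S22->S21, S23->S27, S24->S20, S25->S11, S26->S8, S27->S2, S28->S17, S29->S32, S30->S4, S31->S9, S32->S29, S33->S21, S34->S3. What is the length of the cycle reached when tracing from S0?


Trace from S0 until a state repeats:
  S0 -> S26 -> S8 -> S7 -> S0
S0 first seen at step 0, revisited at step 4.
Cycle length = 4 - 0 = 4

4


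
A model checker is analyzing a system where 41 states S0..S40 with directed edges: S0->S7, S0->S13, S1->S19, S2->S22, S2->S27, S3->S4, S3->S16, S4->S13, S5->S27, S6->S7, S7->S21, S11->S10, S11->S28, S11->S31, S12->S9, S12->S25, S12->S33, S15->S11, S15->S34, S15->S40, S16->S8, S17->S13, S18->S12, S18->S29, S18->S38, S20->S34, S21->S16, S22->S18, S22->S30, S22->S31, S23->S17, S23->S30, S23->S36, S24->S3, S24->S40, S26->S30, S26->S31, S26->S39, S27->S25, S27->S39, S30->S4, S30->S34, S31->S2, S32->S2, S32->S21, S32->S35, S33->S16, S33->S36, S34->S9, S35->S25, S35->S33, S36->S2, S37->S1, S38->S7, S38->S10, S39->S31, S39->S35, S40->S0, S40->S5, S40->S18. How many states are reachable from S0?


BFS from S0:
  layer 0: {S0}
  layer 1: {S7, S13}
  layer 2: {S21}
  layer 3: {S16}
  layer 4: {S8}
Reachable set: {S0, S7, S8, S13, S16, S21}
Count = 6

6


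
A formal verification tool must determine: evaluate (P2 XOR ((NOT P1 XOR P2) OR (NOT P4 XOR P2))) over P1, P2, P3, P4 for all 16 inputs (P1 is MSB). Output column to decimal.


Formula: (P2 XOR ((NOT P1 XOR P2) OR (NOT P4 XOR P2))) over P1, P2, P3, P4 (16 rows)
Evaluate each row (bits = P1,P2,P3,P4, MSB first):
  row 0 [0000]: (0 XOR ((NOT 0 XOR 0) OR (NOT 0 XOR 0))) -> 1
  row 1 [0001]: (0 XOR ((NOT 0 XOR 0) OR (NOT 1 XOR 0))) -> 1
  row 2 [0010]: (0 XOR ((NOT 0 XOR 0) OR (NOT 0 XOR 0))) -> 1
  row 3 [0011]: (0 XOR ((NOT 0 XOR 0) OR (NOT 1 XOR 0))) -> 1
  row 4 [0100]: (1 XOR ((NOT 0 XOR 1) OR (NOT 0 XOR 1))) -> 1
  row 5 [0101]: (1 XOR ((NOT 0 XOR 1) OR (NOT 1 XOR 1))) -> 0
  row 6 [0110]: (1 XOR ((NOT 0 XOR 1) OR (NOT 0 XOR 1))) -> 1
  row 7 [0111]: (1 XOR ((NOT 0 XOR 1) OR (NOT 1 XOR 1))) -> 0
  row 8 [1000]: (0 XOR ((NOT 1 XOR 0) OR (NOT 0 XOR 0))) -> 1
  row 9 [1001]: (0 XOR ((NOT 1 XOR 0) OR (NOT 1 XOR 0))) -> 0
  row 10 [1010]: (0 XOR ((NOT 1 XOR 0) OR (NOT 0 XOR 0))) -> 1
  row 11 [1011]: (0 XOR ((NOT 1 XOR 0) OR (NOT 1 XOR 0))) -> 0
  row 12 [1100]: (1 XOR ((NOT 1 XOR 1) OR (NOT 0 XOR 1))) -> 0
  row 13 [1101]: (1 XOR ((NOT 1 XOR 1) OR (NOT 1 XOR 1))) -> 0
  row 14 [1110]: (1 XOR ((NOT 1 XOR 1) OR (NOT 0 XOR 1))) -> 0
  row 15 [1111]: (1 XOR ((NOT 1 XOR 1) OR (NOT 1 XOR 1))) -> 0
Full result column, 4 rows per line (P1,P2 fixed per line; P3,P4 runs 00..11 left to right):
  rows 0-3 [P1,P2=00]: 1111  = hex F
  rows 4-7 [P1,P2=01]: 1010  = hex A
  rows 8-11 [P1,P2=10]: 1010  = hex A
  rows 12-15 [P1,P2=11]: 0000  = hex 0
Output column (row 0 .. row 15) = 1111101010100000
Output column grouped in 4s = 1111 1010 1010 0000 = 0xFAA0
Convert to decimal digit by digit (value = value*16 + digit):
  F -> 15
  15*16 + 10 (A) = 250
  250*16 + 10 (A) = 4010
  4010*16 + 0 = 64160
Decimal = 64160

64160


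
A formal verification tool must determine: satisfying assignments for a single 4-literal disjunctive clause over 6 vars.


Step 1: Total=2^6=64
Step 2: Unsat when all 4 false: 2^2=4
Step 3: Sat=64-4=60

60


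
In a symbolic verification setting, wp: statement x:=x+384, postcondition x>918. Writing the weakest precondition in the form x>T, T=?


Formula: wp(x:=E, P) = P[E/x] (substitute E for x in postcondition)
Step 1: Postcondition: x>918
Step 2: Substitute x+384 for x: x+384>918
Step 3: Solve for x: x > 918-384 = 534

534


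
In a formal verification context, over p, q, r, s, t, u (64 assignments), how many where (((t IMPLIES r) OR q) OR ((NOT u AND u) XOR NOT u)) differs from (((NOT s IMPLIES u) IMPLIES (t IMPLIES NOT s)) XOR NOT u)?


F1 = (((t IMPLIES r) OR q) OR ((NOT u AND u) XOR NOT u))
F2 = (((NOT s IMPLIES u) IMPLIES (t IMPLIES NOT s)) XOR NOT u)
Evaluate both on each of 64 rows (bits = p,q,r,s,t,u):
  row 0 [000000]: F1=1 F2=0 (differ) -> 1
  row 1 [000001]: F1=1 F2=1 -> 0
  row 2 [000010]: F1=1 F2=0 (differ) -> 1
  row 3 [000011]: F1=0 F2=1 (differ) -> 1
  row 4 [000100]: F1=1 F2=0 (differ) -> 1
  (every remaining row is evaluated the same way; all 64 results are listed next)
Full result column, 8 rows per line (p,q,r fixed per line; s,t,u runs 000..111 left to right):
  rows 0-7 [p,q,r=000]: 10111000  (ones: 4)
  rows 8-15 [p,q,r=001]: 10101001  (ones: 4)
  rows 16-23 [p,q,r=010]: 10101001  (ones: 4)
  rows 24-31 [p,q,r=011]: 10101001  (ones: 4)
  rows 32-39 [p,q,r=100]: 10111000  (ones: 4)
  rows 40-47 [p,q,r=101]: 10101001  (ones: 4)
  rows 48-55 [p,q,r=110]: 10101001  (ones: 4)
  rows 56-63 [p,q,r=111]: 10101001  (ones: 4)
Disagreements = 4+4+4+4+4+4+4+4 = 32

32


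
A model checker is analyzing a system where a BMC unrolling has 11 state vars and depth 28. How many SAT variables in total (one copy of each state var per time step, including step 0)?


BMC unrolls to depth k, creating one copy of each state var for steps 0..k.
Step count = 28 + 1 = 29 (steps 0 through 28)
Vars per step = 11
Total = 11 * 29 = 319

319


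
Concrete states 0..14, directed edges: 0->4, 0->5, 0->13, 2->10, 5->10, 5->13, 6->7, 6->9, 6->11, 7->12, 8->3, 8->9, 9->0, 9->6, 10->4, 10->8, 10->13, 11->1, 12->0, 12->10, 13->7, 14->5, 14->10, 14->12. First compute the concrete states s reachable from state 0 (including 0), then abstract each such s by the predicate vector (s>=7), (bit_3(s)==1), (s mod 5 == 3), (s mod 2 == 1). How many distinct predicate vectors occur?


BFS from 0:
Concrete reachable: {0, 1, 3, 4, 5, 6, 7, 8, 9, 10, 11, 12, 13}
Abstract via predicates (s>=7), (bit_3(s)==1), (s mod 5 == 3), (s mod 2 == 1):
  (0,0,0,0) <- {0, 4, 6}
  (0,0,0,1) <- {1, 5}
  (0,0,1,1) <- {3}
  (1,0,0,1) <- {7}
  (1,1,0,0) <- {10, 12}
  (1,1,0,1) <- {9, 11}
  (1,1,1,0) <- {8}
  (1,1,1,1) <- {13}
Distinct abstract states = 8

8


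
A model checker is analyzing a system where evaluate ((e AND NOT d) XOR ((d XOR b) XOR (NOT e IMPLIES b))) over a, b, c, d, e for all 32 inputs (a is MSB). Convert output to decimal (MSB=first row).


Formula: ((e AND NOT d) XOR ((d XOR b) XOR (NOT e IMPLIES b))) over a, b, c, d, e (32 rows)
Evaluate each row (bits = a,b,c,d,e, MSB first):
  row 0 [00000]: ((0 AND NOT 0) XOR ((0 XOR 0) XOR (NOT 0 IMPLIES 0))) -> 0
  row 1 [00001]: ((1 AND NOT 0) XOR ((0 XOR 0) XOR (NOT 1 IMPLIES 0))) -> 0
  row 2 [00010]: ((0 AND NOT 1) XOR ((1 XOR 0) XOR (NOT 0 IMPLIES 0))) -> 1
  row 3 [00011]: ((1 AND NOT 1) XOR ((1 XOR 0) XOR (NOT 1 IMPLIES 0))) -> 0
  row 4 [00100]: ((0 AND NOT 0) XOR ((0 XOR 0) XOR (NOT 0 IMPLIES 0))) -> 0
  row 5 [00101]: ((1 AND NOT 0) XOR ((0 XOR 0) XOR (NOT 1 IMPLIES 0))) -> 0
  row 6 [00110]: ((0 AND NOT 1) XOR ((1 XOR 0) XOR (NOT 0 IMPLIES 0))) -> 1
  row 7 [00111]: ((1 AND NOT 1) XOR ((1 XOR 0) XOR (NOT 1 IMPLIES 0))) -> 0
  row 8 [01000]: ((0 AND NOT 0) XOR ((0 XOR 1) XOR (NOT 0 IMPLIES 1))) -> 0
  row 9 [01001]: ((1 AND NOT 0) XOR ((0 XOR 1) XOR (NOT 1 IMPLIES 1))) -> 1
  row 10 [01010]: ((0 AND NOT 1) XOR ((1 XOR 1) XOR (NOT 0 IMPLIES 1))) -> 1
  row 11 [01011]: ((1 AND NOT 1) XOR ((1 XOR 1) XOR (NOT 1 IMPLIES 1))) -> 1
  row 12 [01100]: ((0 AND NOT 0) XOR ((0 XOR 1) XOR (NOT 0 IMPLIES 1))) -> 0
  row 13 [01101]: ((1 AND NOT 0) XOR ((0 XOR 1) XOR (NOT 1 IMPLIES 1))) -> 1
  row 14 [01110]: ((0 AND NOT 1) XOR ((1 XOR 1) XOR (NOT 0 IMPLIES 1))) -> 1
  row 15 [01111]: ((1 AND NOT 1) XOR ((1 XOR 1) XOR (NOT 1 IMPLIES 1))) -> 1
  row 16 [10000]: ((0 AND NOT 0) XOR ((0 XOR 0) XOR (NOT 0 IMPLIES 0))) -> 0
  row 17 [10001]: ((1 AND NOT 0) XOR ((0 XOR 0) XOR (NOT 1 IMPLIES 0))) -> 0
  row 18 [10010]: ((0 AND NOT 1) XOR ((1 XOR 0) XOR (NOT 0 IMPLIES 0))) -> 1
  row 19 [10011]: ((1 AND NOT 1) XOR ((1 XOR 0) XOR (NOT 1 IMPLIES 0))) -> 0
  row 20 [10100]: ((0 AND NOT 0) XOR ((0 XOR 0) XOR (NOT 0 IMPLIES 0))) -> 0
  row 21 [10101]: ((1 AND NOT 0) XOR ((0 XOR 0) XOR (NOT 1 IMPLIES 0))) -> 0
  row 22 [10110]: ((0 AND NOT 1) XOR ((1 XOR 0) XOR (NOT 0 IMPLIES 0))) -> 1
  row 23 [10111]: ((1 AND NOT 1) XOR ((1 XOR 0) XOR (NOT 1 IMPLIES 0))) -> 0
  row 24 [11000]: ((0 AND NOT 0) XOR ((0 XOR 1) XOR (NOT 0 IMPLIES 1))) -> 0
  row 25 [11001]: ((1 AND NOT 0) XOR ((0 XOR 1) XOR (NOT 1 IMPLIES 1))) -> 1
  row 26 [11010]: ((0 AND NOT 1) XOR ((1 XOR 1) XOR (NOT 0 IMPLIES 1))) -> 1
  row 27 [11011]: ((1 AND NOT 1) XOR ((1 XOR 1) XOR (NOT 1 IMPLIES 1))) -> 1
  row 28 [11100]: ((0 AND NOT 0) XOR ((0 XOR 1) XOR (NOT 0 IMPLIES 1))) -> 0
  row 29 [11101]: ((1 AND NOT 0) XOR ((0 XOR 1) XOR (NOT 1 IMPLIES 1))) -> 1
  row 30 [11110]: ((0 AND NOT 1) XOR ((1 XOR 1) XOR (NOT 0 IMPLIES 1))) -> 1
  row 31 [11111]: ((1 AND NOT 1) XOR ((1 XOR 1) XOR (NOT 1 IMPLIES 1))) -> 1
Full result column, 4 rows per line (a,b,c fixed per line; d,e runs 00..11 left to right):
  rows 0-3 [a,b,c=000]: 0010  = hex 2
  rows 4-7 [a,b,c=001]: 0010  = hex 2
  rows 8-11 [a,b,c=010]: 0111  = hex 7
  rows 12-15 [a,b,c=011]: 0111  = hex 7
  rows 16-19 [a,b,c=100]: 0010  = hex 2
  rows 20-23 [a,b,c=101]: 0010  = hex 2
  rows 24-27 [a,b,c=110]: 0111  = hex 7
  rows 28-31 [a,b,c=111]: 0111  = hex 7
Output column (row 0 .. row 31) = 00100010011101110010001001110111
Output column grouped in 4s = 0010 0010 0111 0111 0010 0010 0111 0111 = 0x22772277
Convert to decimal digit by digit (value = value*16 + digit):
  2 -> 2
  2*16 + 2 = 34
  34*16 + 7 = 551
  551*16 + 7 = 8823
  8823*16 + 2 = 141170
  141170*16 + 2 = 2258722
  2258722*16 + 7 = 36139559
  36139559*16 + 7 = 578232951
Decimal = 578232951

578232951


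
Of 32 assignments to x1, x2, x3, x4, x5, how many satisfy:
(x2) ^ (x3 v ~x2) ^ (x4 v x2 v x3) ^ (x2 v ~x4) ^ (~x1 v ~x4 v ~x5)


CNF with 5 clauses over 5 vars (32 assignments).
An assignment satisfies CNF iff every clause has >=1 true literal.
Check each row (bits = x1,x2,x3,x4,x5; clause T/F shown):
  row 0 [00000]: clauses=FTFTT -> 0
  row 1 [00001]: clauses=FTFTT -> 0
  row 2 [00010]: clauses=FTTFT -> 0
  row 3 [00011]: clauses=FTTFT -> 0
  row 4 [00100]: clauses=FTTTT -> 0
  row 5 [00101]: clauses=FTTTT -> 0
  row 6 [00110]: clauses=FTTFT -> 0
  row 7 [00111]: clauses=FTTFT -> 0
  row 8 [01000]: clauses=TFTTT -> 0
  row 9 [01001]: clauses=TFTTT -> 0
  row 10 [01010]: clauses=TFTTT -> 0
  row 11 [01011]: clauses=TFTTT -> 0
  row 12 [01100]: clauses=TTTTT -> 1
  row 13 [01101]: clauses=TTTTT -> 1
  row 14 [01110]: clauses=TTTTT -> 1
  row 15 [01111]: clauses=TTTTT -> 1
  row 16 [10000]: clauses=FTFTT -> 0
  row 17 [10001]: clauses=FTFTT -> 0
  row 18 [10010]: clauses=FTTFT -> 0
  row 19 [10011]: clauses=FTTFF -> 0
  row 20 [10100]: clauses=FTTTT -> 0
  row 21 [10101]: clauses=FTTTT -> 0
  row 22 [10110]: clauses=FTTFT -> 0
  row 23 [10111]: clauses=FTTFF -> 0
  row 24 [11000]: clauses=TFTTT -> 0
  row 25 [11001]: clauses=TFTTT -> 0
  row 26 [11010]: clauses=TFTTT -> 0
  row 27 [11011]: clauses=TFTTF -> 0
  row 28 [11100]: clauses=TTTTT -> 1
  row 29 [11101]: clauses=TTTTT -> 1
  row 30 [11110]: clauses=TTTTT -> 1
  row 31 [11111]: clauses=TTTTF -> 0
Full result column, 8 rows per line (x1,x2 fixed per line; x3,x4,x5 runs 000..111 left to right):
  rows 0-7 [x1,x2=00]: 00000000  (ones: 0)
  rows 8-15 [x1,x2=01]: 00001111  (ones: 4)
  rows 16-23 [x1,x2=10]: 00000000  (ones: 0)
  rows 24-31 [x1,x2=11]: 00001110  (ones: 3)
Satisfying assignments = 0+4+0+3 = 7

7
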